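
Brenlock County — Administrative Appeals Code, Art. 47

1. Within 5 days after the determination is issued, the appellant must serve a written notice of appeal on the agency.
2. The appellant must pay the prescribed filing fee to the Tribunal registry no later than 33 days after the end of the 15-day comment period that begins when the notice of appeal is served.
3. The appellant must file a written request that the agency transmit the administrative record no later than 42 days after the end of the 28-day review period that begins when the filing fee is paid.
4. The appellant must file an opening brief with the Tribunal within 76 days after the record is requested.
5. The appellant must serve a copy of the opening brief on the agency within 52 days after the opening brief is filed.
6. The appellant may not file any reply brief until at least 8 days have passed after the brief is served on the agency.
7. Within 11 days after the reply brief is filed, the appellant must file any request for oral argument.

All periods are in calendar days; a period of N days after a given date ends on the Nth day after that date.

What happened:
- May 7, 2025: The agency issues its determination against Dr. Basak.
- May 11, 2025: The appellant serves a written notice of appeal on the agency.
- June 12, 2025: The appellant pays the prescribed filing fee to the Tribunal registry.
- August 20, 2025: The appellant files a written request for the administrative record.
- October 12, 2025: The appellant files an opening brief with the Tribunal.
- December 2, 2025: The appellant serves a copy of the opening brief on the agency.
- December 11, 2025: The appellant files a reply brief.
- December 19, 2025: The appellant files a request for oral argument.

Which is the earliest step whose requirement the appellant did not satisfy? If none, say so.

None — every step was satisfied

(1) due by May 7, 2025 + 5 days = May 12, 2025; completed May 11, 2025, before the deadline.
(2) due by May 26, 2025 + 33 days = June 28, 2025; completed June 12, 2025, before the deadline.
(3) due by July 10, 2025 + 42 days = August 21, 2025; completed August 20, 2025, before the deadline.
(4) due by August 20, 2025 + 76 days = November 4, 2025; done October 12, 2025 — timely.
(5) due by October 12, 2025 + 52 days = December 3, 2025; done December 2, 2025 — timely.
(6) permitted from December 2, 2025 + 8 days = December 10, 2025 onward; done December 11, 2025, after the minimum wait.
(7) due by December 11, 2025 + 11 days = December 22, 2025; done December 19, 2025 — timely.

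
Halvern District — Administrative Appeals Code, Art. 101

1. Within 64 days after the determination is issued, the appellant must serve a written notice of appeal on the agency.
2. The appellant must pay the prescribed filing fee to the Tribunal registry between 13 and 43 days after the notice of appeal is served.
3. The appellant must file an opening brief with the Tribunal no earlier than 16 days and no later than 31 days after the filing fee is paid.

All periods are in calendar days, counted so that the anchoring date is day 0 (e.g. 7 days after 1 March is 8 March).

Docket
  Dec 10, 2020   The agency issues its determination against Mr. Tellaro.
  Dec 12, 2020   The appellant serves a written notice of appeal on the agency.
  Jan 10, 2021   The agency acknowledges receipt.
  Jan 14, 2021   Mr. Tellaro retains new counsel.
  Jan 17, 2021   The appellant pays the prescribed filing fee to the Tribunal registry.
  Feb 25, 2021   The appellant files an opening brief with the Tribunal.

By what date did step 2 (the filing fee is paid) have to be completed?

Step 2 runs from Dec 12, 2020, when the notice of appeal is served. The window is 13–43 days after Dec 12, 2020; it closes on Jan 24, 2021.

Jan 24, 2021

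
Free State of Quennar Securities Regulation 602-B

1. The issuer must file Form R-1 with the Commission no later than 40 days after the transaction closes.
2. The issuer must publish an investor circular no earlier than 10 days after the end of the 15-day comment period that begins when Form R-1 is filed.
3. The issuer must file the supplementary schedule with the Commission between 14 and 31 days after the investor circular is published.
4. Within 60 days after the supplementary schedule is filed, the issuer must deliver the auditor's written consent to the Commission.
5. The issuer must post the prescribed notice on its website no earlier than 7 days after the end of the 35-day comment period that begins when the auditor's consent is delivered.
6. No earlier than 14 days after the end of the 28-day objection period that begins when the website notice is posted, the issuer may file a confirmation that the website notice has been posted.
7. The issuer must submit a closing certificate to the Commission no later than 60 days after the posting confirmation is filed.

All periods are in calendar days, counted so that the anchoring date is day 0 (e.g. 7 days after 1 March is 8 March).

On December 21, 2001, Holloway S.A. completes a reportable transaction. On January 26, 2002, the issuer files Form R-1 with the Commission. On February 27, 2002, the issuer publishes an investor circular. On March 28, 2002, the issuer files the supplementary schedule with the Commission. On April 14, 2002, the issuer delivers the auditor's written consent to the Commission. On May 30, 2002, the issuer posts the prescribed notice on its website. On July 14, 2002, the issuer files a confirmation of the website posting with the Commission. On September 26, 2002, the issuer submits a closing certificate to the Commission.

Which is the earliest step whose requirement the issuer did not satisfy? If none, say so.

Step 1 — counting 40 days from December 21, 2001 (when the transaction closes) gives a deadline of January 30, 2002; done January 26, 2002 — timely.
Step 2 — must wait 10 days from February 10, 2002 (end of the 15-day comment period, which began when Form R-1 is filed on January 26, 2002), so not before February 20, 2002; February 27, 2002 is on or after that date.
Step 3 — 14 and 31 days from February 27, 2002 (when the investor circular is published) are March 13, 2002 and March 30, 2002 respectively; done March 28, 2002 — within the window.
Step 4 — counting 60 days from March 28, 2002 (when the supplementary schedule is filed) gives a deadline of May 27, 2002; April 14, 2002 is within that limit.
Step 5 — must wait 7 days from May 19, 2002 (end of the 35-day comment period, which began when the auditor's consent is delivered on April 14, 2002), so not before May 26, 2002; May 30, 2002 is on or after that date.
Step 6 — must wait 14 days from June 27, 2002 (end of the 28-day objection period, which began when the website notice is posted on May 30, 2002), so not before July 11, 2002; July 14, 2002 is on or after that date.
Step 7 — counting 60 days from July 14, 2002 (when the posting confirmation is filed) gives a deadline of September 12, 2002; September 26, 2002 misses that deadline by 14 days.
Later steps need not be reached.

Step 7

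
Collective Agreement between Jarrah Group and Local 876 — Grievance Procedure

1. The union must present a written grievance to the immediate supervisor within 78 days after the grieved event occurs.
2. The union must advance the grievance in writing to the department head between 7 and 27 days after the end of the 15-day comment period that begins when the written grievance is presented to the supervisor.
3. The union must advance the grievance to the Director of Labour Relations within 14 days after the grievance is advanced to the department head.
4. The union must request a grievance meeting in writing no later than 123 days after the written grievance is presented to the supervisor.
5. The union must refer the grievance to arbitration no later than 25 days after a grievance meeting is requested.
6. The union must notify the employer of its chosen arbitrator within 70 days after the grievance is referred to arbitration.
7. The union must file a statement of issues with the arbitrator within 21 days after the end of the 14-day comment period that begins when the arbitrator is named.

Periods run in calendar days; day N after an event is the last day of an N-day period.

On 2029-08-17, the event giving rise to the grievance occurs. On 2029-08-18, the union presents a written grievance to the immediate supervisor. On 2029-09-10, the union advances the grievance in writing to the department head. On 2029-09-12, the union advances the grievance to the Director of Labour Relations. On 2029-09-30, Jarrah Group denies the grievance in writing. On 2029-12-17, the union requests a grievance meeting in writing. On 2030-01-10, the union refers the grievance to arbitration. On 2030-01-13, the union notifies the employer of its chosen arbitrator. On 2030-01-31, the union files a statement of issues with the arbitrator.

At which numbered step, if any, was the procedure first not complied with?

Step 1 — counting 78 days from 2029-08-17 (when the grieved event occurs) gives a deadline of 2029-11-03; completed 2029-08-18, before the deadline.
Step 2 — 7 and 27 days from 2029-09-02 (end of the 15-day comment period, which began when the written grievance is presented to the supervisor on 2029-08-18) are 2029-09-09 and 2029-09-29 respectively; done 2029-09-10 — within the window.
Step 3 — counting 14 days from 2029-09-10 (when the grievance is advanced to the department head) gives a deadline of 2029-09-24; 2029-09-12 is within that limit.
Step 4 — counting 123 days from 2029-08-18 (when the written grievance is presented to the supervisor) gives a deadline of 2029-12-19; done 2029-12-17 — timely.
Step 5 — counting 25 days from 2029-12-17 (when a grievance meeting is requested) gives a deadline of 2030-01-11; done 2030-01-10 — timely.
Step 6 — counting 70 days from 2030-01-10 (when the grievance is referred to arbitration) gives a deadline of 2030-03-21; completed 2030-01-13, before the deadline.
Step 7 — counting 21 days from 2030-01-27 (end of the 14-day comment period, which began when the arbitrator is named on 2030-01-13) gives a deadline of 2030-02-17; 2030-01-31 is within that limit.

None — every step was satisfied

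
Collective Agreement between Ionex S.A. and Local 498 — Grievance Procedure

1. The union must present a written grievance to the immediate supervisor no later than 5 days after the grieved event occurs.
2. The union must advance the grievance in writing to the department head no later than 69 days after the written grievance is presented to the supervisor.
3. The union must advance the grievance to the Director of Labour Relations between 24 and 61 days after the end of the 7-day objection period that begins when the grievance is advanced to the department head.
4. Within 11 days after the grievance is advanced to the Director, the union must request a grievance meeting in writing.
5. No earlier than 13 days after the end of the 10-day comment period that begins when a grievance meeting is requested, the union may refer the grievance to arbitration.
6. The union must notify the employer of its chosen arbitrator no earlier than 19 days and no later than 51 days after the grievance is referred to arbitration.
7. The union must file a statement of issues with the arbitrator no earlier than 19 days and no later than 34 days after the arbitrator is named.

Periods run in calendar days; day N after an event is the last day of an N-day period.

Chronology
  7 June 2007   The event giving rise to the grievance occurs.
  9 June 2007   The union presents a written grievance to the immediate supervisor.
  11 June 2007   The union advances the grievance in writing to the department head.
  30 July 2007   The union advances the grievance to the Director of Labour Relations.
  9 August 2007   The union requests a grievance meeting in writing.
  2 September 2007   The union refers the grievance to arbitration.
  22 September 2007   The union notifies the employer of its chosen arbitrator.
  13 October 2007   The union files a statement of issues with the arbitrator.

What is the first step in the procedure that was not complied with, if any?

(1) due by 7 June 2007 + 5 days = 12 June 2007; done 9 June 2007 — timely.
(2) due by 9 June 2007 + 69 days = 17 August 2007; completed 11 June 2007, before the deadline.
(3) the permitted window runs from 18 June 2007 + 24 = 12 July 2007 to 18 June 2007 + 61 = 18 August 2007; done 30 July 2007 — within the window.
(4) due by 30 July 2007 + 11 days = 10 August 2007; completed 9 August 2007, before the deadline.
(5) permitted from 19 August 2007 + 13 days = 1 September 2007 onward; done 2 September 2007, after the minimum wait.
(6) the permitted window runs from 2 September 2007 + 19 = 21 September 2007 to 2 September 2007 + 51 = 23 October 2007; done 22 September 2007 — within the window.
(7) the permitted window runs from 22 September 2007 + 19 = 11 October 2007 to 22 September 2007 + 34 = 26 October 2007; done 13 October 2007, which is between those dates.

None — every step was satisfied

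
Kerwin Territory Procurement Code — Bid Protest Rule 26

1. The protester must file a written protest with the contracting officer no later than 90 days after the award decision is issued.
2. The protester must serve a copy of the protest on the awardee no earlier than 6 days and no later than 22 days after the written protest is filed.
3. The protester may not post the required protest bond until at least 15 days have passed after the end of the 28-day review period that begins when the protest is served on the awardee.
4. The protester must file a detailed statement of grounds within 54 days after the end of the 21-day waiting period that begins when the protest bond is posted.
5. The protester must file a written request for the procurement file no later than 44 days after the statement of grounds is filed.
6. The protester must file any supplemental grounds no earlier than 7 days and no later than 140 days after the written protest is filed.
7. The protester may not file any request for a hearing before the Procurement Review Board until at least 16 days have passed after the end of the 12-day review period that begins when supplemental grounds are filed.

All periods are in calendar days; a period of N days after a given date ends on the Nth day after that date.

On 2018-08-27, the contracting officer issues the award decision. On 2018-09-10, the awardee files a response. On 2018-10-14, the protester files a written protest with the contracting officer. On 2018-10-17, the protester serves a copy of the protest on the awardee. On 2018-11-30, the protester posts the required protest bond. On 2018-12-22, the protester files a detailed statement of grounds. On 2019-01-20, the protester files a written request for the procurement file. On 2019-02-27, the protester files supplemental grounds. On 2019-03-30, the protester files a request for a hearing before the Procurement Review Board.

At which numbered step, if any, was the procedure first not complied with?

Step 2

(1) due by 2018-08-27 + 90 days = 2018-11-25; completed 2018-10-14, before the deadline.
(2) the permitted window runs from 2018-10-14 + 6 = 2018-10-20 to 2018-10-14 + 22 = 2018-11-05; done 2018-10-17 — 3 days before the window opened.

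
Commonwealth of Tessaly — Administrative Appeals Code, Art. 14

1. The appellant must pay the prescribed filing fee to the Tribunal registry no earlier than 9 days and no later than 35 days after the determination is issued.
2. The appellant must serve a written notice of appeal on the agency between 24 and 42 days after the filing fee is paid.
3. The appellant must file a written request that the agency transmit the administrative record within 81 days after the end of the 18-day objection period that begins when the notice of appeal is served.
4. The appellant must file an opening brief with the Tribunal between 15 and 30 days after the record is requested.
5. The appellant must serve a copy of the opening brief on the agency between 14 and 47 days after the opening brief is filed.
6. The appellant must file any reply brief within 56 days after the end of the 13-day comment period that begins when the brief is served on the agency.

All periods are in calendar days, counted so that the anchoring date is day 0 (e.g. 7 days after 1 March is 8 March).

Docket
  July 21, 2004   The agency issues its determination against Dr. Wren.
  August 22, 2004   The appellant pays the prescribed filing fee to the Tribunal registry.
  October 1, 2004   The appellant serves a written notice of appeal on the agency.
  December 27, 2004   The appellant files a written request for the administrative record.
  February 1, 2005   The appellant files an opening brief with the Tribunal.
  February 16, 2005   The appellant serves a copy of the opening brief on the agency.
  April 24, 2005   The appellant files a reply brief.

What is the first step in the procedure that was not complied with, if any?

(1) the permitted window runs from July 21, 2004 + 9 = July 30, 2004 to July 21, 2004 + 35 = August 25, 2004; done August 22, 2004, which is between those dates.
(2) the permitted window runs from August 22, 2004 + 24 = September 15, 2004 to August 22, 2004 + 42 = October 3, 2004; October 1, 2004 falls inside that range.
(3) due by October 19, 2004 + 81 days = January 8, 2005; completed December 27, 2004, before the deadline.
(4) the permitted window runs from December 27, 2004 + 15 = January 11, 2005 to December 27, 2004 + 30 = January 26, 2005; February 1, 2005 is 6 days past the end of the window.
The analysis stops there.

Step 4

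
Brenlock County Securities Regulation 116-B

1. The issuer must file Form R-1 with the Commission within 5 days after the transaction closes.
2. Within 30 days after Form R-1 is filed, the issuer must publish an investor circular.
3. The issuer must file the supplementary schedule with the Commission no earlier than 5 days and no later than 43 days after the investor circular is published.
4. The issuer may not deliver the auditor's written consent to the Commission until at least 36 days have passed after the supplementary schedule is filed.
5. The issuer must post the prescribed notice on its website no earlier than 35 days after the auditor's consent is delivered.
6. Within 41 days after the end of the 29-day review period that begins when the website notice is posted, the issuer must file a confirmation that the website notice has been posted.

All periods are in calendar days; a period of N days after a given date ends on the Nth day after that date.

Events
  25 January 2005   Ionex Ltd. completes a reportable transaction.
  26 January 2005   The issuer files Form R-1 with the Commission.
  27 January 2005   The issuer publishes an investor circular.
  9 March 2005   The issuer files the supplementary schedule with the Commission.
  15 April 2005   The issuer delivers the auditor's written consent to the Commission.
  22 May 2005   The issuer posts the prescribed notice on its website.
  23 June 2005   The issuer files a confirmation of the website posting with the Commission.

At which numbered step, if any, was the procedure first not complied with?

Step 1 — counting 5 days from 25 January 2005 (when the transaction closes) gives a deadline of 30 January 2005; 26 January 2005 is within that limit.
Step 2 — counting 30 days from 26 January 2005 (when Form R-1 is filed) gives a deadline of 25 February 2005; completed 27 January 2005, before the deadline.
Step 3 — 5 and 43 days from 27 January 2005 (when the investor circular is published) are 1 February 2005 and 11 March 2005 respectively; done 9 March 2005, which is between those dates.
Step 4 — must wait 36 days from 9 March 2005 (when the supplementary schedule is filed), so not before 14 April 2005; done 15 April 2005, after the minimum wait.
Step 5 — must wait 35 days from 15 April 2005 (when the auditor's consent is delivered), so not before 20 May 2005; done 22 May 2005 — permitted.
Step 6 — counting 41 days from 20 June 2005 (end of the 29-day review period, which began when the website notice is posted on 22 May 2005) gives a deadline of 31 July 2005; 23 June 2005 is within that limit.

None — every step was satisfied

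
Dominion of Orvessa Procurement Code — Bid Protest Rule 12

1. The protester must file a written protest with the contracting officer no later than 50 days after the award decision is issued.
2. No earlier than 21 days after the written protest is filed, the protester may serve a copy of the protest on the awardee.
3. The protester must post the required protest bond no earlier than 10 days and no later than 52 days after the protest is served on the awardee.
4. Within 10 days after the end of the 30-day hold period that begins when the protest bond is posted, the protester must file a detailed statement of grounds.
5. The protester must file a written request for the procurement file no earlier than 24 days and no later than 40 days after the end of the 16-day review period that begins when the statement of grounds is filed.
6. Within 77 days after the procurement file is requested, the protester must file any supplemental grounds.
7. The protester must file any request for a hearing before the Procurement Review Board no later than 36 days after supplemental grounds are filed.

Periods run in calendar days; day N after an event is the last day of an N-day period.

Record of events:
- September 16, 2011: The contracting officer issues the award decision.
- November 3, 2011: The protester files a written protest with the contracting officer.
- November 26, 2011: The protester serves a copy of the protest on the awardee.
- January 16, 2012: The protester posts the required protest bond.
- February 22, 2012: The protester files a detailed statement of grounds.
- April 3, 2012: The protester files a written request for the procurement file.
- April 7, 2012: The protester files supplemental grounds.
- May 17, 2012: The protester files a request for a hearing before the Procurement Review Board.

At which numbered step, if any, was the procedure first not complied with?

Step 1 — counting 50 days from September 16, 2011 (when the award decision is issued) gives a deadline of November 5, 2011; completed November 3, 2011, before the deadline.
Step 2 — must wait 21 days from November 3, 2011 (when the written protest is filed), so not before November 24, 2011; done November 26, 2011, after the minimum wait.
Step 3 — 10 and 52 days from November 26, 2011 (when the protest is served on the awardee) are December 6, 2011 and January 17, 2012 respectively; done January 16, 2012, which is between those dates.
Step 4 — counting 10 days from February 15, 2012 (end of the 30-day hold period, which began when the protest bond is posted on January 16, 2012) gives a deadline of February 25, 2012; done February 22, 2012 — timely.
Step 5 — 24 and 40 days from March 9, 2012 (end of the 16-day review period, which began when the statement of grounds is filed on February 22, 2012) are April 2, 2012 and April 18, 2012 respectively; April 3, 2012 falls inside that range.
Step 6 — counting 77 days from April 3, 2012 (when the procurement file is requested) gives a deadline of June 19, 2012; April 7, 2012 is within that limit.
Step 7 — counting 36 days from April 7, 2012 (when supplemental grounds are filed) gives a deadline of May 13, 2012; May 17, 2012 misses that deadline by 4 days.

Step 7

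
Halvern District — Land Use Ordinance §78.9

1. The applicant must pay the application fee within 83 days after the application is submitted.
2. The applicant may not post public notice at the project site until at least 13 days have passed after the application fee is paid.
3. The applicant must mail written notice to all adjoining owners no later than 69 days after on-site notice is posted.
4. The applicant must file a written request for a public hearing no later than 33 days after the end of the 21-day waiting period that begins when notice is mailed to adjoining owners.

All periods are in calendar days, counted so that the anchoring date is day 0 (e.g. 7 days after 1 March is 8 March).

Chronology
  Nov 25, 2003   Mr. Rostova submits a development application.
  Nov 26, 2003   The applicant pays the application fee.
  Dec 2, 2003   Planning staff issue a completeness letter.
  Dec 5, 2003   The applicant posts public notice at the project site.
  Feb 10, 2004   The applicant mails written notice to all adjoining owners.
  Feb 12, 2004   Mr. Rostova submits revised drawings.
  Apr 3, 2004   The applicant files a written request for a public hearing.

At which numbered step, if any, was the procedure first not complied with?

Step 1 — counting 83 days from Nov 25, 2003 (when the application is submitted) gives a deadline of Feb 16, 2004; Nov 26, 2003 is within that limit.
Step 2 — must wait 13 days from Nov 26, 2003 (when the application fee is paid), so not before Dec 9, 2003; done Dec 5, 2003 — 4 days too early.
The procedure was therefore not followed at step 2.

Step 2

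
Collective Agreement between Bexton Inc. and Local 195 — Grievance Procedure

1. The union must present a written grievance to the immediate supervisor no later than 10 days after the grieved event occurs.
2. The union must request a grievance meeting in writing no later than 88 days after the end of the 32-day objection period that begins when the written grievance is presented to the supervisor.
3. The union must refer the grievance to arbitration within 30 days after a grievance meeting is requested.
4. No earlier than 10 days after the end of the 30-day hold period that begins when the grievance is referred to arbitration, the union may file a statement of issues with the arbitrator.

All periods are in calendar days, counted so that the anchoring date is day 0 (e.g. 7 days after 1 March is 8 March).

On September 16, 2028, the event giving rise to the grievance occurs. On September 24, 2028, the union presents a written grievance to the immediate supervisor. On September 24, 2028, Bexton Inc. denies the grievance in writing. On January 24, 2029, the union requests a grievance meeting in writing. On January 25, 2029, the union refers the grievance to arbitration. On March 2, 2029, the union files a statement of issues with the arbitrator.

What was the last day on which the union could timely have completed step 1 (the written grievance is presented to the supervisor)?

September 26, 2028

Step 1 runs from September 16, 2028, when the grieved event occurs. 10 days after September 16, 2028 is September 26, 2028.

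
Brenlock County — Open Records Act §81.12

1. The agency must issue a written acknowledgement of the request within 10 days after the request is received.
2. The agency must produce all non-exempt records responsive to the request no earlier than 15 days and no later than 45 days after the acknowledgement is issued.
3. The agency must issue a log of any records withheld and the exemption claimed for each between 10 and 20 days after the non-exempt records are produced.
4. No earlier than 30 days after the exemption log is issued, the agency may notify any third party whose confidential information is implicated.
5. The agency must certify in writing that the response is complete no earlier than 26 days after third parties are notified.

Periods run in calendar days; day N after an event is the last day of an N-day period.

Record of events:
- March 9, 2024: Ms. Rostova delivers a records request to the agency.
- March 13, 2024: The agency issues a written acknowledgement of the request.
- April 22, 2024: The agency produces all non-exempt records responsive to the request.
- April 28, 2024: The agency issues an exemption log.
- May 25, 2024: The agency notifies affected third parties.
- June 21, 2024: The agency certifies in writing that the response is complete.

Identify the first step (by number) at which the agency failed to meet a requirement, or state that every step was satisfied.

Step 1 — counting 10 days from March 9, 2024 (when the request is received) gives a deadline of March 19, 2024; done March 13, 2024 — timely.
Step 2 — 15 and 45 days from March 13, 2024 (when the acknowledgement is issued) are March 28, 2024 and April 27, 2024 respectively; done April 22, 2024, which is between those dates.
Step 3 — 10 and 20 days from April 22, 2024 (when the non-exempt records are produced) are May 2, 2024 and May 12, 2024 respectively; April 28, 2024 is 4 days too early.

Step 3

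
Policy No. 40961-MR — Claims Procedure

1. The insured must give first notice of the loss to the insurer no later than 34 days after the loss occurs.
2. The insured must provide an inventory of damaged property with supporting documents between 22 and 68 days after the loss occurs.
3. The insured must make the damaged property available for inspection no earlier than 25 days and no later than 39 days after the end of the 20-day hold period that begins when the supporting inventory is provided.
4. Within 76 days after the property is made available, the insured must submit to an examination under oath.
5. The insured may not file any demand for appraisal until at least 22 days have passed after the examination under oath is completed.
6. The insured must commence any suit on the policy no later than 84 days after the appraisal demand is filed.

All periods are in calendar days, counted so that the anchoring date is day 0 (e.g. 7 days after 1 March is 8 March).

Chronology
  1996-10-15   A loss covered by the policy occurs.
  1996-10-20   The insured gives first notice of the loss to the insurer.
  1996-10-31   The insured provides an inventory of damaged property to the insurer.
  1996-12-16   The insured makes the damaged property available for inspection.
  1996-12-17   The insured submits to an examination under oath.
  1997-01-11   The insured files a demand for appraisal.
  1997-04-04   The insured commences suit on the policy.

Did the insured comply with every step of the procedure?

No

(1) due by 1996-10-15 + 34 days = 1996-11-18; completed 1996-10-20, before the deadline.
(2) the permitted window runs from 1996-10-15 + 22 = 1996-11-06 to 1996-10-15 + 68 = 1996-12-22; 1996-10-31 is 6 days too early.
No need to go further; step 2 was not satisfied.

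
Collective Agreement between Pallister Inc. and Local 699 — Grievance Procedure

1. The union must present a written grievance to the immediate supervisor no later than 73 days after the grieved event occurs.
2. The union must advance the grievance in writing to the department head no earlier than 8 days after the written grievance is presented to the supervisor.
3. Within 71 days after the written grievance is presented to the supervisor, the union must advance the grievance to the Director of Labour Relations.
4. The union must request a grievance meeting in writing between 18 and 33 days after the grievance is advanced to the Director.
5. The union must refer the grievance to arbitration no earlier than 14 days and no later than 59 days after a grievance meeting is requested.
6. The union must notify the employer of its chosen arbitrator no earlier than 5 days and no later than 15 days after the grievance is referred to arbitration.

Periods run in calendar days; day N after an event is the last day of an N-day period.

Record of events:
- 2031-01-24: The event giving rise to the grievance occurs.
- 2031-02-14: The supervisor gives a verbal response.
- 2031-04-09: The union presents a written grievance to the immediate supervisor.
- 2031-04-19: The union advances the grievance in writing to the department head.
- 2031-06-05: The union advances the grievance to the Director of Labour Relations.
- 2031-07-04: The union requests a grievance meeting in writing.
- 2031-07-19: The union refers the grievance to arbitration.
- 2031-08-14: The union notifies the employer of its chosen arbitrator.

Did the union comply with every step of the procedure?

(1) due by 2031-01-24 + 73 days = 2031-04-07; done 2031-04-09 — 2 days late.
The analysis stops there.

No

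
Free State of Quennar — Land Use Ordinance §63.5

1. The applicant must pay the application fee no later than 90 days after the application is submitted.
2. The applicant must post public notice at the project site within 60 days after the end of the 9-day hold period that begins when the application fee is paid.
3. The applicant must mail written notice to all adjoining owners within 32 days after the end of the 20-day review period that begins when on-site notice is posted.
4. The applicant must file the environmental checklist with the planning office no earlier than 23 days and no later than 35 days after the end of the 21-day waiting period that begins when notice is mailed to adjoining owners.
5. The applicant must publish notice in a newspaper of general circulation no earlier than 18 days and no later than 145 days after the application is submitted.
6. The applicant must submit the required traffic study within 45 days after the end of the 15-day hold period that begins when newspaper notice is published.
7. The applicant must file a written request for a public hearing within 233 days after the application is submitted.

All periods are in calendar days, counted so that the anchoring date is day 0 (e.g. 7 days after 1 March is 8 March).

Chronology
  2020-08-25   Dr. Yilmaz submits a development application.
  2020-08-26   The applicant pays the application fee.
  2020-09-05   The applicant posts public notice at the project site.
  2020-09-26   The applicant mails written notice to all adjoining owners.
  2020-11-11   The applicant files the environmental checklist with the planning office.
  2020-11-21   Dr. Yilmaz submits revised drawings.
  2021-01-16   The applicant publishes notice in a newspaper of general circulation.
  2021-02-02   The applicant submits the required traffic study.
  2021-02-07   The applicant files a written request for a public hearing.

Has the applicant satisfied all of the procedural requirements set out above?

(1) due by 2020-08-25 + 90 days = 2020-11-23; completed 2020-08-26, before the deadline.
(2) due by 2020-09-04 + 60 days = 2020-11-03; done 2020-09-05 — timely.
(3) due by 2020-09-25 + 32 days = 2020-10-27; 2020-09-26 is within that limit.
(4) the permitted window runs from 2020-10-17 + 23 = 2020-11-09 to 2020-10-17 + 35 = 2020-11-21; done 2020-11-11 — within the window.
(5) the permitted window runs from 2020-08-25 + 18 = 2020-09-12 to 2020-08-25 + 145 = 2021-01-17; done 2021-01-16 — within the window.
(6) due by 2021-01-31 + 45 days = 2021-03-17; completed 2021-02-02, before the deadline.
(7) due by 2020-08-25 + 233 days = 2021-04-15; 2021-02-07 is within that limit.

Yes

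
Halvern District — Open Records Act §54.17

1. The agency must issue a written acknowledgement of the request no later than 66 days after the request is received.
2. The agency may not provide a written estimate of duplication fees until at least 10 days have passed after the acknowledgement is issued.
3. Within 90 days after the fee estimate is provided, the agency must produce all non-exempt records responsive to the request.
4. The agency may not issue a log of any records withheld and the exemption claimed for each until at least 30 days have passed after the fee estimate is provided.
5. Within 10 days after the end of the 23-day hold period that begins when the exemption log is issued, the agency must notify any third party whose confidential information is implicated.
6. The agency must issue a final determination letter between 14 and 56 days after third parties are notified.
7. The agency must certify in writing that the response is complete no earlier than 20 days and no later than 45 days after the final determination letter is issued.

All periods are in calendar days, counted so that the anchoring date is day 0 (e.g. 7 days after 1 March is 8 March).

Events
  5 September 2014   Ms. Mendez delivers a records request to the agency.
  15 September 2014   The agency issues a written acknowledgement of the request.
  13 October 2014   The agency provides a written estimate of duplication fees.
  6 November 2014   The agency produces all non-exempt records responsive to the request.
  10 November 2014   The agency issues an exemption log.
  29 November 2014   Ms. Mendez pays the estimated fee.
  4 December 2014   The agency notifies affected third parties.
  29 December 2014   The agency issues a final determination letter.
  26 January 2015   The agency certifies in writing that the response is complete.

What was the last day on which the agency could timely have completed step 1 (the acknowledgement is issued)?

10 November 2014

Step 1 runs from 5 September 2014, when the request is received. 66 days after 5 September 2014 is 10 November 2014.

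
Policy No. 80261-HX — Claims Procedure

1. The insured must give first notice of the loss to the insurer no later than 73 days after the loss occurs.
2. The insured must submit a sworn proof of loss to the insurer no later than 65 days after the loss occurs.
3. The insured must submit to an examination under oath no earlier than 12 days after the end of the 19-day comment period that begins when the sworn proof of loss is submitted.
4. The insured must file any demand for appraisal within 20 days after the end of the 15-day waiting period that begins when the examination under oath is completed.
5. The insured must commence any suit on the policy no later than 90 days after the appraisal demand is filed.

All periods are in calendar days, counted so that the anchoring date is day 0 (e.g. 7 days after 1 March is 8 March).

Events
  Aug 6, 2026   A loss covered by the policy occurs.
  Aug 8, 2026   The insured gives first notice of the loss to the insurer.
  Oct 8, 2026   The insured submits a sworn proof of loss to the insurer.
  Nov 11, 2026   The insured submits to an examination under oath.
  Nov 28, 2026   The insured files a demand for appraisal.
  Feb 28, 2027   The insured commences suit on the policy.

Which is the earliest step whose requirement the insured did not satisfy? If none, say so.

(1) due by Aug 6, 2026 + 73 days = Oct 18, 2026; Aug 8, 2026 is within that limit.
(2) due by Aug 6, 2026 + 65 days = Oct 10, 2026; done Oct 8, 2026 — timely.
(3) permitted from Oct 27, 2026 + 12 days = Nov 8, 2026 onward; Nov 11, 2026 is on or after that date.
(4) due by Nov 26, 2026 + 20 days = Dec 16, 2026; done Nov 28, 2026 — timely.
(5) due by Nov 28, 2026 + 90 days = Feb 26, 2027; done Feb 28, 2027 — 2 days late.
The procedure was therefore not followed at step 5.

Step 5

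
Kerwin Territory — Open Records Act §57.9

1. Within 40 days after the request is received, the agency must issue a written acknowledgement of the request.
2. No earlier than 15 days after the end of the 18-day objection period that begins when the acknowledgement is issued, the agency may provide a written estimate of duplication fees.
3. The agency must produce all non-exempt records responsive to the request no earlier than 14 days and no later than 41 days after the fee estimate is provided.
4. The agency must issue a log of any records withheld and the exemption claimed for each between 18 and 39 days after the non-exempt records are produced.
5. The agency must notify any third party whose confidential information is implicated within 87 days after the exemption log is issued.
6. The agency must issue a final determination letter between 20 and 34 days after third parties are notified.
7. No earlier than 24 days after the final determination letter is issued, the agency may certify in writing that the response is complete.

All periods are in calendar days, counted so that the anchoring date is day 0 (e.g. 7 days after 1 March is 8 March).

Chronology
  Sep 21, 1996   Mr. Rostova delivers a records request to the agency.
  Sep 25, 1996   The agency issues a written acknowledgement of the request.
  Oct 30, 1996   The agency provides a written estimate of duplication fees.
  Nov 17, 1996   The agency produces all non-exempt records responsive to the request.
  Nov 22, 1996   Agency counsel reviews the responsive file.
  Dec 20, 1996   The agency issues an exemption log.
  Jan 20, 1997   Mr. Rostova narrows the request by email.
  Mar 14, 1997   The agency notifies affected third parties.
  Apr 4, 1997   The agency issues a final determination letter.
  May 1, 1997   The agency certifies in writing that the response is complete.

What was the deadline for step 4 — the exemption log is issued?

Dec 26, 1996

Step 4 runs from Nov 17, 1996, when the non-exempt records are produced. The window is 18–39 days after Nov 17, 1996; it closes on Dec 26, 1996.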